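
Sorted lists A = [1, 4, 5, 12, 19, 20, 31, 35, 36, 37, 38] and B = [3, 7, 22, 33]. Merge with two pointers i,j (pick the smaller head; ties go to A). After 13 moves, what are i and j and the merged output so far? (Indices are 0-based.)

i=9, j=4, merged so far=[1, 3, 4, 5, 7, 12, 19, 20, 22, 31, 33, 35, 36]

[i=0,j=0] A[i]=1<=B[j]=3 take 1 → i++
[i=1,j=0] A[i]=4>B[j]=3 take 3 → j++
[i=1,j=1] A[i]=4<=B[j]=7 take 4 → i++
[i=2,j=1] A[i]=5<=B[j]=7 take 5 → i++
[i=3,j=1] A[i]=12>B[j]=7 take 7 → j++
[i=3,j=2] A[i]=12<=B[j]=22 take 12 → i++
[i=4,j=2] A[i]=19<=B[j]=22 take 19 → i++
[i=5,j=2] A[i]=20<=B[j]=22 take 20 → i++
[i=6,j=2] A[i]=31>B[j]=22 take 22 → j++
[i=6,j=3] A[i]=31<=B[j]=33 take 31 → i++
[i=7,j=3] A[i]=35>B[j]=33 take 33 → j++
[i=7,j=4] B done, take A[i]=35 → i++
[i=8,j=4] B done, take A[i]=36 → i++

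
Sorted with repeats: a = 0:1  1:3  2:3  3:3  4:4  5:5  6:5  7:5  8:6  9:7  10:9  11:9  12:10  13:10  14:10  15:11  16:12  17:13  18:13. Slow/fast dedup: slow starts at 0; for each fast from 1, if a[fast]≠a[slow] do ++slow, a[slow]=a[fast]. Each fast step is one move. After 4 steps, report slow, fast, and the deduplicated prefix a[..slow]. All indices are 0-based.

(s=0,f=1) a[fast]=3≠a[slow]=1 write a[1]=3 → slow++,fast++
(s=1,f=2) a[fast]=3=a[slow] dup → fast++
(s=1,f=3) a[fast]=3=a[slow] dup → fast++
(s=1,f=4) a[fast]=4≠a[slow]=3 write a[2]=4 → slow++,fast++

slow=2, fast=5, prefix=[1, 3, 4]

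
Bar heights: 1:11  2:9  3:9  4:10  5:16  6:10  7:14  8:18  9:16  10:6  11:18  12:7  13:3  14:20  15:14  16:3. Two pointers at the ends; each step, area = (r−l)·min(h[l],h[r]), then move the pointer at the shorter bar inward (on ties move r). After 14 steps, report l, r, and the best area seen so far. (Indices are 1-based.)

l=13, r=14, best area=154

[1,16] min(11,3)*15=45 best=45 * → r--
[1,15] min(11,14)*14=154 best=154 * → l++
[2,15] min(9,14)*13=117 best=154 → l++
[3,15] min(9,14)*12=108 best=154 → l++
[4,15] min(10,14)*11=110 best=154 → l++
[5,15] min(16,14)*10=140 best=154 → r--
[5,14] min(16,20)*9=144 best=154 → l++
[6,14] min(10,20)*8=80 best=154 → l++
[7,14] min(14,20)*7=98 best=154 → l++
[8,14] min(18,20)*6=108 best=154 → l++
[9,14] min(16,20)*5=80 best=154 → l++
[10,14] min(6,20)*4=24 best=154 → l++
[11,14] min(18,20)*3=54 best=154 → l++
[12,14] min(7,20)*2=14 best=154 → l++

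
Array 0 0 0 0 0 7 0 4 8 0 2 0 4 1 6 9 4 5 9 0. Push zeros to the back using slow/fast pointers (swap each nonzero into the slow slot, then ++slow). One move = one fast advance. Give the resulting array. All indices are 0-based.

[7, 4, 8, 2, 4, 1, 6, 9, 4, 5, 9, 0, 0, 0, 0, 0, 0, 0, 0, 0]

(s=0,f=0) a[fast]=0 → fast++
(s=0,f=1) a[fast]=0 → fast++
(s=0,f=2) a[fast]=0 → fast++
(s=0,f=3) a[fast]=0 → fast++
(s=0,f=4) a[fast]=0 → fast++
(s=0,f=5) a[fast]=7≠0 swap→a[0]=7 → slow++,fast++
(s=1,f=6) a[fast]=0 → fast++
(s=1,f=7) a[fast]=4≠0 swap→a[1]=4 → slow++,fast++
(s=2,f=8) a[fast]=8≠0 swap→a[2]=8 → slow++,fast++
(s=3,f=9) a[fast]=0 → fast++
(s=3,f=10) a[fast]=2≠0 swap→a[3]=2 → slow++,fast++
(s=4,f=11) a[fast]=0 → fast++
(s=4,f=12) a[fast]=4≠0 swap→a[4]=4 → slow++,fast++
(s=5,f=13) a[fast]=1≠0 swap→a[5]=1 → slow++,fast++
(s=6,f=14) a[fast]=6≠0 swap→a[6]=6 → slow++,fast++
(s=7,f=15) a[fast]=9≠0 swap→a[7]=9 → slow++,fast++
(s=8,f=16) a[fast]=4≠0 swap→a[8]=4 → slow++,fast++
(s=9,f=17) a[fast]=5≠0 swap→a[9]=5 → slow++,fast++
(s=10,f=18) a[fast]=9≠0 swap→a[10]=9 → slow++,fast++
(s=11,f=19) a[fast]=0 → fast++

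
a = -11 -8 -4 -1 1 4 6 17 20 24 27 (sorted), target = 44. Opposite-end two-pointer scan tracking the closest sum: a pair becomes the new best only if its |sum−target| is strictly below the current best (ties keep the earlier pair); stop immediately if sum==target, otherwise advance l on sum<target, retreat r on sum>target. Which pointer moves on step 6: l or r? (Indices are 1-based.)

[1,11] -11+27=16 d=28 * → l++
[2,11] -8+27=19 d=25 * → l++
[3,11] -4+27=23 d=21 * → l++
[4,11] -1+27=26 d=18 * → l++
[5,11] 1+27=28 d=16 * → l++
[6,11] 4+27=31 d=13 * → l++

l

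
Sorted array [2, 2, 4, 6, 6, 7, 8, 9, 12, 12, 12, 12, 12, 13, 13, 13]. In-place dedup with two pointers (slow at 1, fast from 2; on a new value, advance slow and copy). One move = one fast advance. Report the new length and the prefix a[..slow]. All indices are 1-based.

(s=1,f=2) a[fast]=2=a[slow] dup → fast++
(s=1,f=3) a[fast]=4≠a[slow]=2 write a[2]=4 → slow++,fast++
(s=2,f=4) a[fast]=6≠a[slow]=4 write a[3]=6 → slow++,fast++
(s=3,f=5) a[fast]=6=a[slow] dup → fast++
(s=3,f=6) a[fast]=7≠a[slow]=6 write a[4]=7 → slow++,fast++
(s=4,f=7) a[fast]=8≠a[slow]=7 write a[5]=8 → slow++,fast++
(s=5,f=8) a[fast]=9≠a[slow]=8 write a[6]=9 → slow++,fast++
(s=6,f=9) a[fast]=12≠a[slow]=9 write a[7]=12 → slow++,fast++
(s=7,f=10) a[fast]=12=a[slow] dup → fast++
(s=7,f=11) a[fast]=12=a[slow] dup → fast++
(s=7,f=12) a[fast]=12=a[slow] dup → fast++
(s=7,f=13) a[fast]=12=a[slow] dup → fast++
(s=7,f=14) a[fast]=13≠a[slow]=12 write a[8]=13 → slow++,fast++
(s=8,f=15) a[fast]=13=a[slow] dup → fast++
(s=8,f=16) a[fast]=13=a[slow] dup → fast++

length 8; prefix = [2, 4, 6, 7, 8, 9, 12, 13]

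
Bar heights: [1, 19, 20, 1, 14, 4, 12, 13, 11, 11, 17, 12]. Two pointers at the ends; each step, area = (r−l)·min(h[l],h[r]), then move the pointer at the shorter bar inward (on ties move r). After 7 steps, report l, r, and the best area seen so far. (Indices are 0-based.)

l=1, r=5, best area=153

[0,11] min(1,12)*11=11 best=11 * → l++
[1,11] min(19,12)*10=120 best=120 * → r--
[1,10] min(19,17)*9=153 best=153 * → r--
[1,9] min(19,11)*8=88 best=153 → r--
[1,8] min(19,11)*7=77 best=153 → r--
[1,7] min(19,13)*6=78 best=153 → r--
[1,6] min(19,12)*5=60 best=153 → r--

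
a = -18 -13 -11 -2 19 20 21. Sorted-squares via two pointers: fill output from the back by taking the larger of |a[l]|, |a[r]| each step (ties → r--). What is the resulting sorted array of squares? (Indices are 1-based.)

[4, 121, 169, 324, 361, 400, 441]

l=1 r=7: |-18|<=|21| out[7]=441, r--
l=1 r=6: |-18|<=|20| out[6]=400, r--
l=1 r=5: |-18|<=|19| out[5]=361, r--
l=1 r=4: |-18|>|-2| out[4]=324, l++
l=2 r=4: |-13|>|-2| out[3]=169, l++
l=3 r=4: |-11|>|-2| out[2]=121, l++
l=4 r=4: |-2|<=|-2| out[1]=4, r--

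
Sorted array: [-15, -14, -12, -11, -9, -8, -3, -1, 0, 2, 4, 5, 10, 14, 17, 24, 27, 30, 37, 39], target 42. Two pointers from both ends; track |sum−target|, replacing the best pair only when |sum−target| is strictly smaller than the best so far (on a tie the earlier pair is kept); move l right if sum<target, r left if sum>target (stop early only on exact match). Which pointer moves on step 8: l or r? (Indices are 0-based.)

l=0 r=19: -15+39=24 d=18 *, l++
l=1 r=19: -14+39=25 d=17 *, l++
l=2 r=19: -12+39=27 d=15 *, l++
l=3 r=19: -11+39=28 d=14 *, l++
l=4 r=19: -9+39=30 d=12 *, l++
l=5 r=19: -8+39=31 d=11 *, l++
l=6 r=19: -3+39=36 d=6 *, l++
l=7 r=19: -1+39=38 d=4 *, l++

l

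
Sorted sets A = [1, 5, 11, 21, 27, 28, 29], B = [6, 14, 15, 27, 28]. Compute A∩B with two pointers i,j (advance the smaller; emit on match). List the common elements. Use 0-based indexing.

[i=0,j=0] 1<6 → i++
[i=1,j=0] 5<6 → i++
[i=2,j=0] 11>6 → j++
[i=2,j=1] 11<14 → i++
[i=3,j=1] 21>14 → j++
[i=3,j=2] 21>15 → j++
[i=3,j=3] 21<27 → i++
[i=4,j=3] 27==27 emit → i++,j++
[i=5,j=4] 28==28 emit → i++,j++

intersection = [27, 28]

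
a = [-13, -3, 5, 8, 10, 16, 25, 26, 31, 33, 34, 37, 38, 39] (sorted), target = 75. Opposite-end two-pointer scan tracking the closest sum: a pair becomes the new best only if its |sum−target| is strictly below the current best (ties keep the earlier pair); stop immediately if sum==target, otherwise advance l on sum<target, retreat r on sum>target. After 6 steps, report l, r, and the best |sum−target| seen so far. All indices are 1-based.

l=1 r=14: -13+39=26 d=49 *, l++
l=2 r=14: -3+39=36 d=39 *, l++
l=3 r=14: 5+39=44 d=31 *, l++
l=4 r=14: 8+39=47 d=28 *, l++
l=5 r=14: 10+39=49 d=26 *, l++
l=6 r=14: 16+39=55 d=20 *, l++

l=7, r=14, best |Δ|=20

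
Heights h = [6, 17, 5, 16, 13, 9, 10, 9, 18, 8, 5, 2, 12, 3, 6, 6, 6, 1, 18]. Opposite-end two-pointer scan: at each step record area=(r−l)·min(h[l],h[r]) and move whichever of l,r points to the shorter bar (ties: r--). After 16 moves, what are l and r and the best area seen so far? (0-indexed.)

l=0 r=18: min(6,18)*18=108 best=108 *, l++
l=1 r=18: min(17,18)*17=289 best=289 *, l++
l=2 r=18: min(5,18)*16=80 best=289, l++
l=3 r=18: min(16,18)*15=240 best=289, l++
l=4 r=18: min(13,18)*14=182 best=289, l++
l=5 r=18: min(9,18)*13=117 best=289, l++
l=6 r=18: min(10,18)*12=120 best=289, l++
l=7 r=18: min(9,18)*11=99 best=289, l++
l=8 r=18: min(18,18)*10=180 best=289, r--
l=8 r=17: min(18,1)*9=9 best=289, r--
l=8 r=16: min(18,6)*8=48 best=289, r--
l=8 r=15: min(18,6)*7=42 best=289, r--
l=8 r=14: min(18,6)*6=36 best=289, r--
l=8 r=13: min(18,3)*5=15 best=289, r--
l=8 r=12: min(18,12)*4=48 best=289, r--
l=8 r=11: min(18,2)*3=6 best=289, r--

l=8, r=10, best area=289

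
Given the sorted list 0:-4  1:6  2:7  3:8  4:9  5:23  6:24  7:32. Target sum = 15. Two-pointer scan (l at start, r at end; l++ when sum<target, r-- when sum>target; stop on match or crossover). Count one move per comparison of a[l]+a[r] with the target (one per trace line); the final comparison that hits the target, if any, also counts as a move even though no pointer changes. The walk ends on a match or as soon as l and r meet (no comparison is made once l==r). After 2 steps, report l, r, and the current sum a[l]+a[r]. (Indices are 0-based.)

l=0, r=5, sum=19

[0,7] -4+32=28 >15 → r--
[0,6] -4+24=20 >15 → r--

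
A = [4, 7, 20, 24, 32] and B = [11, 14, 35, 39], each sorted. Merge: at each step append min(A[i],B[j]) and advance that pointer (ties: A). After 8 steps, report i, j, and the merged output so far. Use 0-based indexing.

[i=0,j=0] A[i]=4<=B[j]=11 take 4 → i++
[i=1,j=0] A[i]=7<=B[j]=11 take 7 → i++
[i=2,j=0] A[i]=20>B[j]=11 take 11 → j++
[i=2,j=1] A[i]=20>B[j]=14 take 14 → j++
[i=2,j=2] A[i]=20<=B[j]=35 take 20 → i++
[i=3,j=2] A[i]=24<=B[j]=35 take 24 → i++
[i=4,j=2] A[i]=32<=B[j]=35 take 32 → i++
[i=5,j=2] A done, take B[j]=35 → j++

i=5, j=3, merged so far=[4, 7, 11, 14, 20, 24, 32, 35]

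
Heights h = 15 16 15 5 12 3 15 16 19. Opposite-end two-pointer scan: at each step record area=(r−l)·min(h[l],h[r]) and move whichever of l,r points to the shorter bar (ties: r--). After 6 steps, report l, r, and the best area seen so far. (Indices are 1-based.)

[1,9] min(15,19)*8=120 best=120 * → l++
[2,9] min(16,19)*7=112 best=120 → l++
[3,9] min(15,19)*6=90 best=120 → l++
[4,9] min(5,19)*5=25 best=120 → l++
[5,9] min(12,19)*4=48 best=120 → l++
[6,9] min(3,19)*3=9 best=120 → l++

l=7, r=9, best area=120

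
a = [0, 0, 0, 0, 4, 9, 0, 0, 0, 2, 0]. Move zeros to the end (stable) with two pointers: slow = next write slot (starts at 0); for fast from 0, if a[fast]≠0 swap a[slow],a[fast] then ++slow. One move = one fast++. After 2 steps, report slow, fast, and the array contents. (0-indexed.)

slow=0 fast=0: a[fast]=0, fast++
slow=0 fast=1: a[fast]=0, fast++

slow=0, fast=2, a=[0, 0, 0, 0, 4, 9, 0, 0, 0, 2, 0]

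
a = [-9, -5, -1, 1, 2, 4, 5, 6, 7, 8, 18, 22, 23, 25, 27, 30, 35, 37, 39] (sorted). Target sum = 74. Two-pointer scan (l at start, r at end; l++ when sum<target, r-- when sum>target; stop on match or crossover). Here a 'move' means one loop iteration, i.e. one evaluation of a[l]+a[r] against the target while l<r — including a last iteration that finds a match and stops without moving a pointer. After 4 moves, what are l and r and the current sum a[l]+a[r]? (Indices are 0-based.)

[0,18] -9+39=30 <74 → l++
[1,18] -5+39=34 <74 → l++
[2,18] -1+39=38 <74 → l++
[3,18] 1+39=40 <74 → l++

l=4, r=18, sum=41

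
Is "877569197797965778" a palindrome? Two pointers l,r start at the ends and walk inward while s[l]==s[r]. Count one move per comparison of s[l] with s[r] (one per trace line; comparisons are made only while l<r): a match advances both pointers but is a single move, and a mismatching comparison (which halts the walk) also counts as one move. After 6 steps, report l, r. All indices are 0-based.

l=6, r=11

l=0 r=17: '8'=='8', l++,r--
l=1 r=16: '7'=='7', l++,r--
l=2 r=15: '7'=='7', l++,r--
l=3 r=14: '5'=='5', l++,r--
l=4 r=13: '6'=='6', l++,r--
l=5 r=12: '9'=='9', l++,r--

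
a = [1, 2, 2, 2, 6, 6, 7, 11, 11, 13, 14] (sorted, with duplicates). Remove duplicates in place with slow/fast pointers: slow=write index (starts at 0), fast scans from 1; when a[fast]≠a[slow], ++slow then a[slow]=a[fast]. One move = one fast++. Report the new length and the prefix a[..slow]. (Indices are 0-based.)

length 7; prefix = [1, 2, 6, 7, 11, 13, 14]

slow=0 fast=1: a[fast]=2≠a[slow]=1 write a[1]=2, slow++,fast++
slow=1 fast=2: a[fast]=2=a[slow] dup, fast++
slow=1 fast=3: a[fast]=2=a[slow] dup, fast++
slow=1 fast=4: a[fast]=6≠a[slow]=2 write a[2]=6, slow++,fast++
slow=2 fast=5: a[fast]=6=a[slow] dup, fast++
slow=2 fast=6: a[fast]=7≠a[slow]=6 write a[3]=7, slow++,fast++
slow=3 fast=7: a[fast]=11≠a[slow]=7 write a[4]=11, slow++,fast++
slow=4 fast=8: a[fast]=11=a[slow] dup, fast++
slow=4 fast=9: a[fast]=13≠a[slow]=11 write a[5]=13, slow++,fast++
slow=5 fast=10: a[fast]=14≠a[slow]=13 write a[6]=14, slow++,fast++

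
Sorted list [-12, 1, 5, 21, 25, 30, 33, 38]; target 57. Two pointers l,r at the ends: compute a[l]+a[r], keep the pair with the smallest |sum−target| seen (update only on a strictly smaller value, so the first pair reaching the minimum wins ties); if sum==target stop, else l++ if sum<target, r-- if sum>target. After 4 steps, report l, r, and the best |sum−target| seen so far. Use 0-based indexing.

l=3, r=6, best |Δ|=2

[0,7] -12+38=26 d=31 * → l++
[1,7] 1+38=39 d=18 * → l++
[2,7] 5+38=43 d=14 * → l++
[3,7] 21+38=59 d=2 * → r--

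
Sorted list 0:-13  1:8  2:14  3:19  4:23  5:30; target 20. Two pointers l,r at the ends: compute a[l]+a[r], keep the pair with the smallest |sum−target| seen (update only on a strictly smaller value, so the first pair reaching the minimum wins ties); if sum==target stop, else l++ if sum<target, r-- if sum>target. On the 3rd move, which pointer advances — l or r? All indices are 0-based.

[0,5] -13+30=17 d=3 * → l++
[1,5] 8+30=38 d=18 → r--
[1,4] 8+23=31 d=11 → r--

r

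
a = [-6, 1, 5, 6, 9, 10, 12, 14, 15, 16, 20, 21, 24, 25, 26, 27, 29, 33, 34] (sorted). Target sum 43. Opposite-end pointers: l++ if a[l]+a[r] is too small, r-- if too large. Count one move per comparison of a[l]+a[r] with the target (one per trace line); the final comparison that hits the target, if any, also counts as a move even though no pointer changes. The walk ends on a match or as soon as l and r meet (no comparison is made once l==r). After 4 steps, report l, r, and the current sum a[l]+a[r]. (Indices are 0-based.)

[0,18] -6+34=28 <43 → l++
[1,18] 1+34=35 <43 → l++
[2,18] 5+34=39 <43 → l++
[3,18] 6+34=40 <43 → l++

l=4, r=18, sum=43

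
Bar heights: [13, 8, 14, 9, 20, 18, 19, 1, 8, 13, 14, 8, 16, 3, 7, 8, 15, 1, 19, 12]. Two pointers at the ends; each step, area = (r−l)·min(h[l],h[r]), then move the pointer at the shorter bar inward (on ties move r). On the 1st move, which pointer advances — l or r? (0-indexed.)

r

[0,19] min(13,12)*19=228 best=228 * → r--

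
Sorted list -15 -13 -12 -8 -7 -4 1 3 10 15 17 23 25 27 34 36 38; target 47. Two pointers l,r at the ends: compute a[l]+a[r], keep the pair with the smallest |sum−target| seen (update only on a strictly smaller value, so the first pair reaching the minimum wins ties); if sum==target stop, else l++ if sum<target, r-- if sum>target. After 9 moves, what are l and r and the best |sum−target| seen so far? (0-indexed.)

l=8, r=15, best |Δ|=1

[0,16] -15+38=23 d=24 * → l++
[1,16] -13+38=25 d=22 * → l++
[2,16] -12+38=26 d=21 * → l++
[3,16] -8+38=30 d=17 * → l++
[4,16] -7+38=31 d=16 * → l++
[5,16] -4+38=34 d=13 * → l++
[6,16] 1+38=39 d=8 * → l++
[7,16] 3+38=41 d=6 * → l++
[8,16] 10+38=48 d=1 * → r--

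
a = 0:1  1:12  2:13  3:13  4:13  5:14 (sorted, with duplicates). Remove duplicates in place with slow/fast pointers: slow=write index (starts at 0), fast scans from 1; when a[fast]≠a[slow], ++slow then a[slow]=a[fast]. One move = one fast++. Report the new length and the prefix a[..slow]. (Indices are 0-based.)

length 4; prefix = [1, 12, 13, 14]

(s=0,f=1) a[fast]=12≠a[slow]=1 write a[1]=12 → slow++,fast++
(s=1,f=2) a[fast]=13≠a[slow]=12 write a[2]=13 → slow++,fast++
(s=2,f=3) a[fast]=13=a[slow] dup → fast++
(s=2,f=4) a[fast]=13=a[slow] dup → fast++
(s=2,f=5) a[fast]=14≠a[slow]=13 write a[3]=14 → slow++,fast++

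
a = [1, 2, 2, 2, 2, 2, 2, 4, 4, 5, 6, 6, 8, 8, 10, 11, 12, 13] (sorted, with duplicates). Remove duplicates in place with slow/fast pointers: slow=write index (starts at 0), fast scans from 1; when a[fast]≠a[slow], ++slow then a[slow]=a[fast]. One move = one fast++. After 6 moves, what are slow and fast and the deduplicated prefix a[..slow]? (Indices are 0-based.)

slow=1, fast=7, prefix=[1, 2]

slow=0 fast=1: a[fast]=2≠a[slow]=1 write a[1]=2, slow++,fast++
slow=1 fast=2: a[fast]=2=a[slow] dup, fast++
slow=1 fast=3: a[fast]=2=a[slow] dup, fast++
slow=1 fast=4: a[fast]=2=a[slow] dup, fast++
slow=1 fast=5: a[fast]=2=a[slow] dup, fast++
slow=1 fast=6: a[fast]=2=a[slow] dup, fast++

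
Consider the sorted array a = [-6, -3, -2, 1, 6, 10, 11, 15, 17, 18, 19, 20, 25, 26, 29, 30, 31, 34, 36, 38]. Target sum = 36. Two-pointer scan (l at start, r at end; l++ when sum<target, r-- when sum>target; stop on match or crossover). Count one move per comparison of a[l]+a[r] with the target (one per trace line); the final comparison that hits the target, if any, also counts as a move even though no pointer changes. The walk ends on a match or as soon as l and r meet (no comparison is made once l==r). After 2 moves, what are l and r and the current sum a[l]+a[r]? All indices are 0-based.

l=2, r=19, sum=36

[0,19] -6+38=32 <36 → l++
[1,19] -3+38=35 <36 → l++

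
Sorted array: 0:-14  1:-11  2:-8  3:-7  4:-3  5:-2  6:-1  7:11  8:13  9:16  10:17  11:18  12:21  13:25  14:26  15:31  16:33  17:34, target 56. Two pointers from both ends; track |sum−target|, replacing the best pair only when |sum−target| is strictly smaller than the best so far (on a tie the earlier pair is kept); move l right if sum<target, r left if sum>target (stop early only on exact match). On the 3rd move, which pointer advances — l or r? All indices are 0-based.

l=0 r=17: -14+34=20 d=36 *, l++
l=1 r=17: -11+34=23 d=33 *, l++
l=2 r=17: -8+34=26 d=30 *, l++

l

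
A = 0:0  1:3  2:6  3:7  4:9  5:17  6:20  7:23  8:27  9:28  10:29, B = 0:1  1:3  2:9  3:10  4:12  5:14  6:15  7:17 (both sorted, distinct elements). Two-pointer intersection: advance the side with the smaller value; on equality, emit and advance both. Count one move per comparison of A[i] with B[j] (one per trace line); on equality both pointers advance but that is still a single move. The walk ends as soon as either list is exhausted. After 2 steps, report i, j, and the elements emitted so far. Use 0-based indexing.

i=1, j=1, emitted=[]

i=0 j=0: 0<1, i++
i=1 j=0: 3>1, j++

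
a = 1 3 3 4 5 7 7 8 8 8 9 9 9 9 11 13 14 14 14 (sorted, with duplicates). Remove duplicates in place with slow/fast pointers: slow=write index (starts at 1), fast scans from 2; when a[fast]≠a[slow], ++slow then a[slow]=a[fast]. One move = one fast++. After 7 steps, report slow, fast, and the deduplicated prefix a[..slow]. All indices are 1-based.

slow=6, fast=9, prefix=[1, 3, 4, 5, 7, 8]

(s=1,f=2) a[fast]=3≠a[slow]=1 write a[2]=3 → slow++,fast++
(s=2,f=3) a[fast]=3=a[slow] dup → fast++
(s=2,f=4) a[fast]=4≠a[slow]=3 write a[3]=4 → slow++,fast++
(s=3,f=5) a[fast]=5≠a[slow]=4 write a[4]=5 → slow++,fast++
(s=4,f=6) a[fast]=7≠a[slow]=5 write a[5]=7 → slow++,fast++
(s=5,f=7) a[fast]=7=a[slow] dup → fast++
(s=5,f=8) a[fast]=8≠a[slow]=7 write a[6]=8 → slow++,fast++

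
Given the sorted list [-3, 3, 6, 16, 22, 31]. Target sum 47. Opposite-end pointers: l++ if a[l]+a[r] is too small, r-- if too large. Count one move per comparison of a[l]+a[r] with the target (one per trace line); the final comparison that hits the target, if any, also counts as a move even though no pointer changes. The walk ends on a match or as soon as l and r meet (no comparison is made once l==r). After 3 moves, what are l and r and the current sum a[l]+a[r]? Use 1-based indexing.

[1,6] -3+31=28 <47 → l++
[2,6] 3+31=34 <47 → l++
[3,6] 6+31=37 <47 → l++

l=4, r=6, sum=47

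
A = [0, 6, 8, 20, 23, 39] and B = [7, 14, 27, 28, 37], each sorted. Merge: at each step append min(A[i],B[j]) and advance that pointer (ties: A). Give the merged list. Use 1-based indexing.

[i=1,j=1] A[i]=0<=B[j]=7 take 0 → i++
[i=2,j=1] A[i]=6<=B[j]=7 take 6 → i++
[i=3,j=1] A[i]=8>B[j]=7 take 7 → j++
[i=3,j=2] A[i]=8<=B[j]=14 take 8 → i++
[i=4,j=2] A[i]=20>B[j]=14 take 14 → j++
[i=4,j=3] A[i]=20<=B[j]=27 take 20 → i++
[i=5,j=3] A[i]=23<=B[j]=27 take 23 → i++
[i=6,j=3] A[i]=39>B[j]=27 take 27 → j++
[i=6,j=4] A[i]=39>B[j]=28 take 28 → j++
[i=6,j=5] A[i]=39>B[j]=37 take 37 → j++
[i=6,j=6] B done, take A[i]=39 → i++

[0, 6, 7, 8, 14, 20, 23, 27, 28, 37, 39]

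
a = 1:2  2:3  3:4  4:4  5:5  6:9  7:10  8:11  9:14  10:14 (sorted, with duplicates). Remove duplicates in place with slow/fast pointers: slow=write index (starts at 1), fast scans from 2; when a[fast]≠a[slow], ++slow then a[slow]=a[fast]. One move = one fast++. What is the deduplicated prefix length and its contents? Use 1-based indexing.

(s=1,f=2) a[fast]=3≠a[slow]=2 write a[2]=3 → slow++,fast++
(s=2,f=3) a[fast]=4≠a[slow]=3 write a[3]=4 → slow++,fast++
(s=3,f=4) a[fast]=4=a[slow] dup → fast++
(s=3,f=5) a[fast]=5≠a[slow]=4 write a[4]=5 → slow++,fast++
(s=4,f=6) a[fast]=9≠a[slow]=5 write a[5]=9 → slow++,fast++
(s=5,f=7) a[fast]=10≠a[slow]=9 write a[6]=10 → slow++,fast++
(s=6,f=8) a[fast]=11≠a[slow]=10 write a[7]=11 → slow++,fast++
(s=7,f=9) a[fast]=14≠a[slow]=11 write a[8]=14 → slow++,fast++
(s=8,f=10) a[fast]=14=a[slow] dup → fast++

length 8; prefix = [2, 3, 4, 5, 9, 10, 11, 14]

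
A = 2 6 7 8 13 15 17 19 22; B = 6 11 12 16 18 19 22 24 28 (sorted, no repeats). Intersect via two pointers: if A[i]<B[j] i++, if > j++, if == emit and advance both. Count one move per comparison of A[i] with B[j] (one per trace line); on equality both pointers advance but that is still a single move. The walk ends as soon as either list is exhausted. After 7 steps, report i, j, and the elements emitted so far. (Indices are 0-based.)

i=5, j=3, emitted=[6]

i=0 j=0: 2<6, i++
i=1 j=0: 6==6 emit, i++,j++
i=2 j=1: 7<11, i++
i=3 j=1: 8<11, i++
i=4 j=1: 13>11, j++
i=4 j=2: 13>12, j++
i=4 j=3: 13<16, i++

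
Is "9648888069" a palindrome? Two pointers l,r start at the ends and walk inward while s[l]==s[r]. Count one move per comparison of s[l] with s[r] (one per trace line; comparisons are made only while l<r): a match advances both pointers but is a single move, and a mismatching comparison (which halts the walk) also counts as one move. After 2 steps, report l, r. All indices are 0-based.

l=2, r=7

l=0 r=9: '9'=='9', l++,r--
l=1 r=8: '6'=='6', l++,r--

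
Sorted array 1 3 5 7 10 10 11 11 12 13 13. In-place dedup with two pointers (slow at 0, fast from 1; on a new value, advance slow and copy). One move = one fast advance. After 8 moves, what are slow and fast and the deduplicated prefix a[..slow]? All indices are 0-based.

slow=6, fast=9, prefix=[1, 3, 5, 7, 10, 11, 12]

(s=0,f=1) a[fast]=3≠a[slow]=1 write a[1]=3 → slow++,fast++
(s=1,f=2) a[fast]=5≠a[slow]=3 write a[2]=5 → slow++,fast++
(s=2,f=3) a[fast]=7≠a[slow]=5 write a[3]=7 → slow++,fast++
(s=3,f=4) a[fast]=10≠a[slow]=7 write a[4]=10 → slow++,fast++
(s=4,f=5) a[fast]=10=a[slow] dup → fast++
(s=4,f=6) a[fast]=11≠a[slow]=10 write a[5]=11 → slow++,fast++
(s=5,f=7) a[fast]=11=a[slow] dup → fast++
(s=5,f=8) a[fast]=12≠a[slow]=11 write a[6]=12 → slow++,fast++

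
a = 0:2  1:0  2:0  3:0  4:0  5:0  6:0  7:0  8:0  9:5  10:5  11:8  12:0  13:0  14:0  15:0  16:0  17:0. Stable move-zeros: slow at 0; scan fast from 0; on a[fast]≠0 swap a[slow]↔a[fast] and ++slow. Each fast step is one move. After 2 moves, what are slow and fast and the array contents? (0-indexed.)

slow=0 fast=0: a[fast]=2≠0 swap→a[0]=2, slow++,fast++
slow=1 fast=1: a[fast]=0, fast++

slow=1, fast=2, a=[2, 0, 0, 0, 0, 0, 0, 0, 0, 5, 5, 8, 0, 0, 0, 0, 0, 0]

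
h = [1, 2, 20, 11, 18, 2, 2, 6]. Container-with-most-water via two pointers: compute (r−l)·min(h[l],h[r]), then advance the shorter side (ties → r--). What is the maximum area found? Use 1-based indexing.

max area = 36

[1,8] min(1,6)*7=7 best=7 * → l++
[2,8] min(2,6)*6=12 best=12 * → l++
[3,8] min(20,6)*5=30 best=30 * → r--
[3,7] min(20,2)*4=8 best=30 → r--
[3,6] min(20,2)*3=6 best=30 → r--
[3,5] min(20,18)*2=36 best=36 * → r--
[3,4] min(20,11)*1=11 best=36 → r--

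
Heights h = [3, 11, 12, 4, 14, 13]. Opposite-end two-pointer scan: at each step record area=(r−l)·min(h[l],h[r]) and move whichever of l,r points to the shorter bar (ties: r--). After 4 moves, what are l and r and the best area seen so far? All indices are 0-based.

l=0 r=5: min(3,13)*5=15 best=15 *, l++
l=1 r=5: min(11,13)*4=44 best=44 *, l++
l=2 r=5: min(12,13)*3=36 best=44, l++
l=3 r=5: min(4,13)*2=8 best=44, l++

l=4, r=5, best area=44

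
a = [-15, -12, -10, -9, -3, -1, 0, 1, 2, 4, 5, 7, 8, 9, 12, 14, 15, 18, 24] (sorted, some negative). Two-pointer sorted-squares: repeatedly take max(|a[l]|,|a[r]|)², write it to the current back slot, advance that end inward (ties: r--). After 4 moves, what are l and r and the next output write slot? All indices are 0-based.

l=1, r=15, next write slot=14

l=0 r=18: |-15|<=|24| out[18]=576, r--
l=0 r=17: |-15|<=|18| out[17]=324, r--
l=0 r=16: |-15|<=|15| out[16]=225, r--
l=0 r=15: |-15|>|14| out[15]=225, l++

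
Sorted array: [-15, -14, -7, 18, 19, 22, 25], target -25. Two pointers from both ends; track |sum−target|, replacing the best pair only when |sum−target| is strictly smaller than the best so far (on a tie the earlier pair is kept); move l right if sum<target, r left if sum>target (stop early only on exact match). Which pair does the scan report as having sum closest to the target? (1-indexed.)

pair (-15, -7) with sum -22 (|Δ|=3)

[1,7] -15+25=10 d=35 * → r--
[1,6] -15+22=7 d=32 * → r--
[1,5] -15+19=4 d=29 * → r--
[1,4] -15+18=3 d=28 * → r--
[1,3] -15+-7=-22 d=3 * → r--
[1,2] -15+-14=-29 d=4 → l++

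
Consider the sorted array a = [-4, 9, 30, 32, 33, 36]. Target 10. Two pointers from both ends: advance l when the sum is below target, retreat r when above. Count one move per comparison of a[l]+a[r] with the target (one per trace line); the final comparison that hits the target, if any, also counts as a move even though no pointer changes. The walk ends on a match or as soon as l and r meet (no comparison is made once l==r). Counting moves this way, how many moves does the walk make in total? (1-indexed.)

[1,6] -4+36=32 >10 → r--
[1,5] -4+33=29 >10 → r--
[1,4] -4+32=28 >10 → r--
[1,3] -4+30=26 >10 → r--
[1,2] -4+9=5 <10 → l++

5 moves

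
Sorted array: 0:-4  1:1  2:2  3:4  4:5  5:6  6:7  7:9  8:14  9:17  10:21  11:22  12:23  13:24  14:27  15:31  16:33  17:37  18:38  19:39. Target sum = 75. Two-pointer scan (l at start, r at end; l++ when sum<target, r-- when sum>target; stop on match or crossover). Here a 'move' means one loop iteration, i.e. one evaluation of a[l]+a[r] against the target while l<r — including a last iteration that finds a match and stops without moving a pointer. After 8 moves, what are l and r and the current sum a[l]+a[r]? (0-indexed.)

l=0 r=19: -4+39=35 <75, l++
l=1 r=19: 1+39=40 <75, l++
l=2 r=19: 2+39=41 <75, l++
l=3 r=19: 4+39=43 <75, l++
l=4 r=19: 5+39=44 <75, l++
l=5 r=19: 6+39=45 <75, l++
l=6 r=19: 7+39=46 <75, l++
l=7 r=19: 9+39=48 <75, l++

l=8, r=19, sum=53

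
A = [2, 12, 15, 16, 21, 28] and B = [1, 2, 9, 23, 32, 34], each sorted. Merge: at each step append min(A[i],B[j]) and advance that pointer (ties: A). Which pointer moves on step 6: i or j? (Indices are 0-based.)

i

[i=0,j=0] A[i]=2>B[j]=1 take 1 → j++
[i=0,j=1] A[i]=2<=B[j]=2 take 2 → i++
[i=1,j=1] A[i]=12>B[j]=2 take 2 → j++
[i=1,j=2] A[i]=12>B[j]=9 take 9 → j++
[i=1,j=3] A[i]=12<=B[j]=23 take 12 → i++
[i=2,j=3] A[i]=15<=B[j]=23 take 15 → i++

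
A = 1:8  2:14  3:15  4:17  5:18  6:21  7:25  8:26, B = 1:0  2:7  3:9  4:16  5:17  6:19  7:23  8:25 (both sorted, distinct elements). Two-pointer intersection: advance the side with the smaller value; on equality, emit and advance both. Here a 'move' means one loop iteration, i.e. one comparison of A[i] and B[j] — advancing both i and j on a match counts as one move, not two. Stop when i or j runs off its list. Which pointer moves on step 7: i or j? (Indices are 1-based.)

j

i=1 j=1: 8>0, j++
i=1 j=2: 8>7, j++
i=1 j=3: 8<9, i++
i=2 j=3: 14>9, j++
i=2 j=4: 14<16, i++
i=3 j=4: 15<16, i++
i=4 j=4: 17>16, j++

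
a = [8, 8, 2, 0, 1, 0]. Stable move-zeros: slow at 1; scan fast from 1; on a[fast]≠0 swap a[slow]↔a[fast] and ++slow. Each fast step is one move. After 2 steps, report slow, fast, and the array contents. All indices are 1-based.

(s=1,f=1) a[fast]=8≠0 swap→a[1]=8 → slow++,fast++
(s=2,f=2) a[fast]=8≠0 swap→a[2]=8 → slow++,fast++

slow=3, fast=3, a=[8, 8, 2, 0, 1, 0]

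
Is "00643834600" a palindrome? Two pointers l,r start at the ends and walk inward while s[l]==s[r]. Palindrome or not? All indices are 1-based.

palindrome

l=1 r=11: '0'=='0', l++,r--
l=2 r=10: '0'=='0', l++,r--
l=3 r=9: '6'=='6', l++,r--
l=4 r=8: '4'=='4', l++,r--
l=5 r=7: '3'=='3', l++,r--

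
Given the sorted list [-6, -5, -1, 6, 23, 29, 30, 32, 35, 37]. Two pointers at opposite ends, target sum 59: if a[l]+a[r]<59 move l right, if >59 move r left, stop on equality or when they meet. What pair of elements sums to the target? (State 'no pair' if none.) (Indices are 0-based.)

[0,9] -6+37=31 <59 → l++
[1,9] -5+37=32 <59 → l++
[2,9] -1+37=36 <59 → l++
[3,9] 6+37=43 <59 → l++
[4,9] 23+37=60 >59 → r--
[4,8] 23+35=58 <59 → l++
[5,8] 29+35=64 >59 → r--
[5,7] 29+32=61 >59 → r--
[5,6] 29+30=59 → found

(29, 30)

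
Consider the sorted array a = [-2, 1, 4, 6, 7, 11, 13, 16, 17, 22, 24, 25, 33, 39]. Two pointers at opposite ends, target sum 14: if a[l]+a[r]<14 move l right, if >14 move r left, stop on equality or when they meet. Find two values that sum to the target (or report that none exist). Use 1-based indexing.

l=1 r=14: -2+39=37 >14, r--
l=1 r=13: -2+33=31 >14, r--
l=1 r=12: -2+25=23 >14, r--
l=1 r=11: -2+24=22 >14, r--
l=1 r=10: -2+22=20 >14, r--
l=1 r=9: -2+17=15 >14, r--
l=1 r=8: -2+16=14, found

(-2, 16)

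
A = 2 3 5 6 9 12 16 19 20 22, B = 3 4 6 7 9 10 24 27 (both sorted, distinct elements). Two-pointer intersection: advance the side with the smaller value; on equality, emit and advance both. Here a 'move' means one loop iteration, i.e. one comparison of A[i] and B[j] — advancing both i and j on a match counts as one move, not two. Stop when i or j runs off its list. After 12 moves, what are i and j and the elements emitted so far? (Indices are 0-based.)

[i=0,j=0] 2<3 → i++
[i=1,j=0] 3==3 emit → i++,j++
[i=2,j=1] 5>4 → j++
[i=2,j=2] 5<6 → i++
[i=3,j=2] 6==6 emit → i++,j++
[i=4,j=3] 9>7 → j++
[i=4,j=4] 9==9 emit → i++,j++
[i=5,j=5] 12>10 → j++
[i=5,j=6] 12<24 → i++
[i=6,j=6] 16<24 → i++
[i=7,j=6] 19<24 → i++
[i=8,j=6] 20<24 → i++

i=9, j=6, emitted=[3, 6, 9]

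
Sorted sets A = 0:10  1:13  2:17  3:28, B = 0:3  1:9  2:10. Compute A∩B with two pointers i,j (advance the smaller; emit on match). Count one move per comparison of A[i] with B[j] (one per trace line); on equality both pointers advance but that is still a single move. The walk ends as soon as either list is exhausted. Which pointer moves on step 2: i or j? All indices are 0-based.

[i=0,j=0] 10>3 → j++
[i=0,j=1] 10>9 → j++

j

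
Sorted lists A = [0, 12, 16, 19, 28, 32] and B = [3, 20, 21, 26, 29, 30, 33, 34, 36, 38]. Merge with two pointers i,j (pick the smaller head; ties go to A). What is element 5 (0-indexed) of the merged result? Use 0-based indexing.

[i=0,j=0] A[i]=0<=B[j]=3 take 0 → i++
[i=1,j=0] A[i]=12>B[j]=3 take 3 → j++
[i=1,j=1] A[i]=12<=B[j]=20 take 12 → i++
[i=2,j=1] A[i]=16<=B[j]=20 take 16 → i++
[i=3,j=1] A[i]=19<=B[j]=20 take 19 → i++
[i=4,j=1] A[i]=28>B[j]=20 take 20 → j++
[i=4,j=2] A[i]=28>B[j]=21 take 21 → j++
[i=4,j=3] A[i]=28>B[j]=26 take 26 → j++
[i=4,j=4] A[i]=28<=B[j]=29 take 28 → i++
[i=5,j=4] A[i]=32>B[j]=29 take 29 → j++
[i=5,j=5] A[i]=32>B[j]=30 take 30 → j++
[i=5,j=6] A[i]=32<=B[j]=33 take 32 → i++
[i=6,j=6] A done, take B[j]=33 → j++
[i=6,j=7] A done, take B[j]=34 → j++
[i=6,j=8] A done, take B[j]=36 → j++
[i=6,j=9] A done, take B[j]=38 → j++

merged[5] = 20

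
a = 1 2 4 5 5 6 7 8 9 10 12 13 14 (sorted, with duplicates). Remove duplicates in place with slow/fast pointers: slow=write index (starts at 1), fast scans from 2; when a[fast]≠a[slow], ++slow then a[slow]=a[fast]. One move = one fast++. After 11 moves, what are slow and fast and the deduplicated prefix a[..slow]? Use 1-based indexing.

(s=1,f=2) a[fast]=2≠a[slow]=1 write a[2]=2 → slow++,fast++
(s=2,f=3) a[fast]=4≠a[slow]=2 write a[3]=4 → slow++,fast++
(s=3,f=4) a[fast]=5≠a[slow]=4 write a[4]=5 → slow++,fast++
(s=4,f=5) a[fast]=5=a[slow] dup → fast++
(s=4,f=6) a[fast]=6≠a[slow]=5 write a[5]=6 → slow++,fast++
(s=5,f=7) a[fast]=7≠a[slow]=6 write a[6]=7 → slow++,fast++
(s=6,f=8) a[fast]=8≠a[slow]=7 write a[7]=8 → slow++,fast++
(s=7,f=9) a[fast]=9≠a[slow]=8 write a[8]=9 → slow++,fast++
(s=8,f=10) a[fast]=10≠a[slow]=9 write a[9]=10 → slow++,fast++
(s=9,f=11) a[fast]=12≠a[slow]=10 write a[10]=12 → slow++,fast++
(s=10,f=12) a[fast]=13≠a[slow]=12 write a[11]=13 → slow++,fast++

slow=11, fast=13, prefix=[1, 2, 4, 5, 6, 7, 8, 9, 10, 12, 13]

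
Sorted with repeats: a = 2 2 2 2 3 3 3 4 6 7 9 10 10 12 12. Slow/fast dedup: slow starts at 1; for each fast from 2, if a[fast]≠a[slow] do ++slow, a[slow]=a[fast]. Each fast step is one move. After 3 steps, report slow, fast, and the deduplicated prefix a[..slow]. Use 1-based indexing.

slow=1, fast=5, prefix=[2]

slow=1 fast=2: a[fast]=2=a[slow] dup, fast++
slow=1 fast=3: a[fast]=2=a[slow] dup, fast++
slow=1 fast=4: a[fast]=2=a[slow] dup, fast++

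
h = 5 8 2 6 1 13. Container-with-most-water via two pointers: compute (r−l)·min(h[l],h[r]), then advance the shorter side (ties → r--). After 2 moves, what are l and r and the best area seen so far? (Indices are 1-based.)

l=3, r=6, best area=32

[1,6] min(5,13)*5=25 best=25 * → l++
[2,6] min(8,13)*4=32 best=32 * → l++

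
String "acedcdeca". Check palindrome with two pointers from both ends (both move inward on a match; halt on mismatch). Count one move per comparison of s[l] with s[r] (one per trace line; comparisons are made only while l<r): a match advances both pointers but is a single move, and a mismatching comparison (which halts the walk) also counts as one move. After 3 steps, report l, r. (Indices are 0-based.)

l=3, r=5

[0,8] 'a'=='a' → l++,r--
[1,7] 'c'=='c' → l++,r--
[2,6] 'e'=='e' → l++,r--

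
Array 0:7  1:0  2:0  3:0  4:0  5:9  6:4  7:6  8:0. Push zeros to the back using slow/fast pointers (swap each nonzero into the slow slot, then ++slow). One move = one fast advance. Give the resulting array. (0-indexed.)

slow=0 fast=0: a[fast]=7≠0 swap→a[0]=7, slow++,fast++
slow=1 fast=1: a[fast]=0, fast++
slow=1 fast=2: a[fast]=0, fast++
slow=1 fast=3: a[fast]=0, fast++
slow=1 fast=4: a[fast]=0, fast++
slow=1 fast=5: a[fast]=9≠0 swap→a[1]=9, slow++,fast++
slow=2 fast=6: a[fast]=4≠0 swap→a[2]=4, slow++,fast++
slow=3 fast=7: a[fast]=6≠0 swap→a[3]=6, slow++,fast++
slow=4 fast=8: a[fast]=0, fast++

[7, 9, 4, 6, 0, 0, 0, 0, 0]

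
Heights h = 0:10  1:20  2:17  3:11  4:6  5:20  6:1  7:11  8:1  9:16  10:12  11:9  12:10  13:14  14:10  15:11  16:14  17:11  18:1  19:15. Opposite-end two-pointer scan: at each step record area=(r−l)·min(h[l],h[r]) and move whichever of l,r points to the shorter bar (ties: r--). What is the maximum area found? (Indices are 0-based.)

l=0 r=19: min(10,15)*19=190 best=190 *, l++
l=1 r=19: min(20,15)*18=270 best=270 *, r--
l=1 r=18: min(20,1)*17=17 best=270, r--
l=1 r=17: min(20,11)*16=176 best=270, r--
l=1 r=16: min(20,14)*15=210 best=270, r--
l=1 r=15: min(20,11)*14=154 best=270, r--
l=1 r=14: min(20,10)*13=130 best=270, r--
l=1 r=13: min(20,14)*12=168 best=270, r--
l=1 r=12: min(20,10)*11=110 best=270, r--
l=1 r=11: min(20,9)*10=90 best=270, r--
l=1 r=10: min(20,12)*9=108 best=270, r--
l=1 r=9: min(20,16)*8=128 best=270, r--
l=1 r=8: min(20,1)*7=7 best=270, r--
l=1 r=7: min(20,11)*6=66 best=270, r--
l=1 r=6: min(20,1)*5=5 best=270, r--
l=1 r=5: min(20,20)*4=80 best=270, r--
l=1 r=4: min(20,6)*3=18 best=270, r--
l=1 r=3: min(20,11)*2=22 best=270, r--
l=1 r=2: min(20,17)*1=17 best=270, r--

max area = 270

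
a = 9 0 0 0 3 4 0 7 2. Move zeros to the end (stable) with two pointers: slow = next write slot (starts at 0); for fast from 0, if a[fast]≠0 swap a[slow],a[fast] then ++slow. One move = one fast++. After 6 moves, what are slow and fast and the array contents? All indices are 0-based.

slow=3, fast=6, a=[9, 3, 4, 0, 0, 0, 0, 7, 2]

(s=0,f=0) a[fast]=9≠0 swap→a[0]=9 → slow++,fast++
(s=1,f=1) a[fast]=0 → fast++
(s=1,f=2) a[fast]=0 → fast++
(s=1,f=3) a[fast]=0 → fast++
(s=1,f=4) a[fast]=3≠0 swap→a[1]=3 → slow++,fast++
(s=2,f=5) a[fast]=4≠0 swap→a[2]=4 → slow++,fast++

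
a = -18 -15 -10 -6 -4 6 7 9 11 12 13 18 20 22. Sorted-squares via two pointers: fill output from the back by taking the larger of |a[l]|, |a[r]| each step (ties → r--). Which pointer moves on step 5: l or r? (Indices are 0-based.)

l

l=0 r=13: |-18|<=|22| out[13]=484, r--
l=0 r=12: |-18|<=|20| out[12]=400, r--
l=0 r=11: |-18|<=|18| out[11]=324, r--
l=0 r=10: |-18|>|13| out[10]=324, l++
l=1 r=10: |-15|>|13| out[9]=225, l++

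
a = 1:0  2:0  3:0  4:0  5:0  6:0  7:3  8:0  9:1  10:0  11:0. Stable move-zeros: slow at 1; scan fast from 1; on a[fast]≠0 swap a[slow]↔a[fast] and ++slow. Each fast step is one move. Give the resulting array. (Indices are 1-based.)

(s=1,f=1) a[fast]=0 → fast++
(s=1,f=2) a[fast]=0 → fast++
(s=1,f=3) a[fast]=0 → fast++
(s=1,f=4) a[fast]=0 → fast++
(s=1,f=5) a[fast]=0 → fast++
(s=1,f=6) a[fast]=0 → fast++
(s=1,f=7) a[fast]=3≠0 swap→a[1]=3 → slow++,fast++
(s=2,f=8) a[fast]=0 → fast++
(s=2,f=9) a[fast]=1≠0 swap→a[2]=1 → slow++,fast++
(s=3,f=10) a[fast]=0 → fast++
(s=3,f=11) a[fast]=0 → fast++

[3, 1, 0, 0, 0, 0, 0, 0, 0, 0, 0]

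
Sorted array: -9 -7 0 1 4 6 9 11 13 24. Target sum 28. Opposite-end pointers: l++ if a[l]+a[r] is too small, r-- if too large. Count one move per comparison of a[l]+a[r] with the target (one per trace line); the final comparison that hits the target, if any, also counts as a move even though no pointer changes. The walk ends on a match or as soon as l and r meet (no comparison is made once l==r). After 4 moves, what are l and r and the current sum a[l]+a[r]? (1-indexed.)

[1,10] -9+24=15 <28 → l++
[2,10] -7+24=17 <28 → l++
[3,10] 0+24=24 <28 → l++
[4,10] 1+24=25 <28 → l++

l=5, r=10, sum=28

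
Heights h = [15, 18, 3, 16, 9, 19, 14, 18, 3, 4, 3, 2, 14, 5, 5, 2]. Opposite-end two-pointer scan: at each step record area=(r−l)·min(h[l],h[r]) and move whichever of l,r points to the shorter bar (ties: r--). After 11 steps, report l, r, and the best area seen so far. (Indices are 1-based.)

l=2, r=6, best area=168

l=1 r=16: min(15,2)*15=30 best=30 *, r--
l=1 r=15: min(15,5)*14=70 best=70 *, r--
l=1 r=14: min(15,5)*13=65 best=70, r--
l=1 r=13: min(15,14)*12=168 best=168 *, r--
l=1 r=12: min(15,2)*11=22 best=168, r--
l=1 r=11: min(15,3)*10=30 best=168, r--
l=1 r=10: min(15,4)*9=36 best=168, r--
l=1 r=9: min(15,3)*8=24 best=168, r--
l=1 r=8: min(15,18)*7=105 best=168, l++
l=2 r=8: min(18,18)*6=108 best=168, r--
l=2 r=7: min(18,14)*5=70 best=168, r--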